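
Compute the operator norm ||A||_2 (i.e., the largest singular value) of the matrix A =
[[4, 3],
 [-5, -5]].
||A||_2 = sqrt((75 + sqrt(5525))/2) ≈ 8.6409 (= sqrt(largest eigenvalue of A^T A))

||A||_2 = sigma_max(A) = sqrt(lambda_max(A^T A)). Form the symmetric matrix M = A^T A =
[[41, 37],
 [37, 34]].
Its characteristic polynomial (trace, determinant of M give the coefficients) is
  p(λ) = det(λ I - M) = λ^2 - 75λ + 25.
For λ^2 - 75λ + 25 the discriminant is 5525. It is nonnegative but not a perfect square, so the roots are real and irrational: λ = (75 ± sqrt(5525))/2 ≈ 74.6652, 0.3348.
So the eigenvalues of A^T A are ≈ 0.3348, 74.6652 (all ≥ 0, as they must be for A^T A). The largest is λ_max = (75 + sqrt(5525))/2 ≈ 74.6652, hence ||A||_2 = sqrt(λ_max) = sqrt((75 + sqrt(5525))/2) ≈ 8.6409.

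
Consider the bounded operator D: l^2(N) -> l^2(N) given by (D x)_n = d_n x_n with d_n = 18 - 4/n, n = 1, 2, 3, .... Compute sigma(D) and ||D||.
sigma(D) = {18 - 4/n : n ≥ 1} ∪ {18}; ||D|| = 18

A bounded diagonal operator on l^2 with diagonal entries d_n has spectrum equal to the closure of {d_n : n ≥ 1}: every d_n is an eigenvalue (with eigenvector e_n), so {d_n} ⊂ sigma(D); the spectrum is closed, so its closure is too; and for lambda not in the closure, (D - lambda I) has bounded inverse (the diagonal entries 1/(d_n - lambda) are bounded). For our sequence d_n = 18 - 4/n, n = 1, 2, 3, ...:
  - {d_n} = {18 - 4/n : n ≥ 1}; the only limit point is 18
  - closure = {18 - 4/n : n ≥ 1} ∪ {18}
For the norm: a diagonal operator has ||D|| = sup_n |d_n|. Here d_n = 18 - 4/n increases monotonically from d_1 = 14 toward 18, with all terms in [14, 18); so sup_n |d_n| = 18 (the supremum is the limit, not attained). So ||D|| = 18.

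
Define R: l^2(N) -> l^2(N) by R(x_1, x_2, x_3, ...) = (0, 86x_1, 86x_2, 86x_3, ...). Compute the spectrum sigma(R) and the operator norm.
sigma(R) = closed disk {z in C : |z| ≤ 86}; ||R|| = 86

Note R = 86·U where U is the unit right shift (U x)_k = x_{k-1} (with x_0 := 0); so ||R|| = 86||U|| and sigma(R) = 86·sigma(U). ||R x||^2 = sum_{k≥1} |86x_k|^2 = 7396||x||^2, so ||R|| = 86 and sigma(R) ⊂ {|z| ≤ 86}. For any |lambda| < 86, the equation (R - lambda I) x = 0 forces x_1 = 0, then 86x_k = lambda x_{k+1} ⇒ x = 0, so R has no eigenvalues. But (R - lambda I) is not surjective for |lambda| < 86: solving (R - lambda I) x = e_1 would require x_n proportional to (lambda/86)^(-n), which is not in l^2. So every |lambda| < 86 lies in the residual spectrum. The boundary |lambda| = 86 is in the approximate point spectrum (the spectrum is closed). Hence sigma(R) is the closed disk of radius 86.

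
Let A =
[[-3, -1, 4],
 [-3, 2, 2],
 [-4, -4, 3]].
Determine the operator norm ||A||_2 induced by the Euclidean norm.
||A||_2 ≈ 8.2602 (= sqrt(largest eigenvalue of A^T A))

||A||_2 = sigma_max(A) = sqrt(lambda_max(A^T A)). Form the symmetric matrix M = A^T A =
[[34, 13, -30],
 [13, 21, -12],
 [-30, -12, 29]].
Its characteristic polynomial (trace, sum of principal 2x2 minors, determinant of M give the coefficients) is
  p(λ) = det(λ I - M) = λ^3 - 84λ^2 + 1096λ - 1369.
No integer candidate from the rational root theorem (±divisors of 1369) is a root, so the roots are irrational. The cubic discriminant is Δ = 2182040789 > 0, so there are three distinct real roots. p(1) = -356 and p(2) = 495 have opposite signs, so a root lies in (1, 2); Newton's method refines it to λ ≈ 1.396. p(14) = 255 and p(15) = -454 have opposite signs, so a root lies in (14, 15); Newton's method refines it to λ ≈ 14.3731. p(68) = -825 and p(69) = 2840 have opposite signs, so a root lies in (68, 69); Newton's method refines it to λ ≈ 68.231. Check (Vieta): the three roots sum to 84, matching tr M = 84.
So the eigenvalues of A^T A are ≈ 1.396, 14.3731, 68.231 (all ≥ 0, as they must be for A^T A). The largest is λ_max ≈ 68.231, hence ||A||_2 = sqrt(λ_max) ≈ 8.2602.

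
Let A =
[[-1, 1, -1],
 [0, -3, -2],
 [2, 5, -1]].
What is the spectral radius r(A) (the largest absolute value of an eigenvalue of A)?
r(A) ≈ 3.6544

The eigenvalues of A are the roots of its characteristic polynomial. With M = A (coefficients from the trace, the sum of principal 2x2 minors, and det A):
  p(λ) = det(λ I - M) = λ^3 + 5λ^2 + 19λ + 23.
No integer candidate from the rational root theorem (±divisors of 23) is a root, so the roots are irrational. The cubic discriminant is Δ = -4864 < 0, so there is one real root and a complex-conjugate pair. p(-2) = -3 and p(-1) = 8 have opposite signs, so a root lies in (-2, -1); Newton's method refines it to λ ≈ -1.7222. Dividing out (λ - (-1.7222)) leaves approximately λ^2 + 3.2778λ + 13.355. For λ^2 + 3.2778λ + 13.355 the discriminant is -42.6759. It is negative, so the remaining roots are the complex-conjugate pair λ ≈ -1.6389 ± 3.2663i. Their product equals the constant term, so |λ|^2 ≈ 13.355 and |λ| ≈ 3.6544.
Thus the eigenvalues (to 4 decimals) are -1.7222 (modulus 1.7222); -1.6389 ± 3.2663i (modulus 3.6544). The spectral radius is the largest modulus: r(A) ≈ 3.6544. (Cross-check: r(A) ≤ ||A||_2 ≈ 6.1233; equality holds whenever A is normal, though it can also hold for some non-normal A.)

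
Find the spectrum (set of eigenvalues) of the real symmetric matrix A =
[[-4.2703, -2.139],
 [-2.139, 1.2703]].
sigma(A) ≈ {-5, 2}

A is real symmetric, so its spectrum consists of real eigenvalues. Expanding the characteristic polynomial of the displayed matrix gives
  det(λ I - A) = p(λ) = λ^2 + (3)λ + (-10).
Solving p(λ) = 0 yields eigenvalues ≈ -5, 2. (A is shown rounded to 4 decimals, so these recover the underlying integer eigenvalues to within that precision.)
Verification: the trace of A = -3 equals the sum of eigenvalues -3, and det(A) ≈ -9.9999 matches the eigenvalue product -10.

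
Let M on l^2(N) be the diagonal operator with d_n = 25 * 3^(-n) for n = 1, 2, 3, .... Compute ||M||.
||M|| = 25/3 (attained at n = 1)

For M diagonal, ||M|| = sup_n |d_n|. The sequence d_n = 25 * 3^(-n) is positive and strictly decreasing (ratio 3^(-1) < 1), so the supremum is d_1 = 25/3. Hence ||M|| = 25/3.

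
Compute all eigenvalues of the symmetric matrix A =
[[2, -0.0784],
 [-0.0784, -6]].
sigma(A) ≈ {-6, 2}

A is real symmetric, so its spectrum consists of real eigenvalues. Expanding the characteristic polynomial of the displayed matrix gives
  det(λ I - A) = p(λ) = λ^2 + (4)λ + (-12).
Solving p(λ) = 0 yields eigenvalues ≈ -6, 2. (A is shown rounded to 4 decimals, so these recover the underlying integer eigenvalues to within that precision.)
Verification: the trace of A = -4 equals the sum of eigenvalues -4, and det(A) ≈ -11.9997 matches the eigenvalue product -12.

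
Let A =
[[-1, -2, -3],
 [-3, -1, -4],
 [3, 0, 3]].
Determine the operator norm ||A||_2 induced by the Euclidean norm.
||A||_2 = sqrt((58 + sqrt(2524))/2) ≈ 7.3566 (= sqrt(largest eigenvalue of A^T A))

||A||_2 = sigma_max(A) = sqrt(lambda_max(A^T A)). Form the symmetric matrix M = A^T A =
[[19, 5, 24],
 [5, 5, 10],
 [24, 10, 34]].
Its characteristic polynomial (trace, sum of principal 2x2 minors, determinant of M give the coefficients) is
  p(λ) = det(λ I - M) = λ^3 - 58λ^2 + 210λ.
The constant term is 0, so λ = 0 is a root. Dividing out λ leaves p(λ) = λ(λ^2 - 58λ + 210). For λ^2 - 58λ + 210 the discriminant is 2524. It is nonnegative but not a perfect square, so the roots are real and irrational: λ = (58 ± sqrt(2524))/2 ≈ 54.1197, 3.8803.
So the eigenvalues of A^T A are ≈ 0, 3.8803, 54.1197 (all ≥ 0, as they must be for A^T A). The largest is λ_max = (58 + sqrt(2524))/2 ≈ 54.1197, hence ||A||_2 = sqrt(λ_max) = sqrt((58 + sqrt(2524))/2) ≈ 7.3566.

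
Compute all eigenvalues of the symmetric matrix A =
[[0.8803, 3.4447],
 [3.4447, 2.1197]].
sigma(A) ≈ {-2, 5}

A is real symmetric, so its spectrum consists of real eigenvalues. Expanding the characteristic polynomial of the displayed matrix gives
  det(λ I - A) = p(λ) = λ^2 + (-3)λ + (-10).
Solving p(λ) = 0 yields eigenvalues ≈ -2, 5. (A is shown rounded to 4 decimals, so these recover the underlying integer eigenvalues to within that precision.)
Verification: the trace of A = 3 equals the sum of eigenvalues 3, and det(A) ≈ -10.0000 matches the eigenvalue product -10.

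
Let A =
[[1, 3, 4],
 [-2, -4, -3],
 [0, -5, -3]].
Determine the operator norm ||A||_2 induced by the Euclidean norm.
||A||_2 ≈ 9.1968 (= sqrt(largest eigenvalue of A^T A))

||A||_2 = sigma_max(A) = sqrt(lambda_max(A^T A)). Form the symmetric matrix M = A^T A =
[[5, 11, 10],
 [11, 50, 39],
 [10, 39, 34]].
Its characteristic polynomial (trace, sum of principal 2x2 minors, determinant of M give the coefficients) is
  p(λ) = det(λ I - M) = λ^3 - 89λ^2 + 378λ - 361.
No integer candidate from the rational root theorem (±divisors of 361) is a root, so the roots are irrational. The cubic discriminant is Δ = 112855369 > 0, so there are three distinct real roots. p(1) = -71 and p(2) = 47 have opposite signs, so a root lies in (1, 2); Newton's method refines it to λ ≈ 1.4264. p(2) = 47 and p(3) = -1 have opposite signs, so a root lies in (2, 3); Newton's method refines it to λ ≈ 2.9922. p(84) = -3889 and p(85) = 2869 have opposite signs, so a root lies in (84, 85); Newton's method refines it to λ ≈ 84.5814. Check (Vieta): the three roots sum to 89, matching tr M = 89.
So the eigenvalues of A^T A are ≈ 1.4264, 2.9922, 84.5814 (all ≥ 0, as they must be for A^T A). The largest is λ_max ≈ 84.5814, hence ||A||_2 = sqrt(λ_max) ≈ 9.1968.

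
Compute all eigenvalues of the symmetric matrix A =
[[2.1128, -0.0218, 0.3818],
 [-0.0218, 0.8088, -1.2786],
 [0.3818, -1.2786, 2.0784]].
sigma(A) ≈ {0, 2, 3}

A is real symmetric, so its spectrum consists of real eigenvalues. Expanding the characteristic polynomial of the displayed matrix gives
  det(λ I - A) = p(λ) = λ^3 + (-5)λ^2 + (6)λ + (0).
Solving p(λ) = 0 yields eigenvalues ≈ 0, 2, 3. (A is shown rounded to 4 decimals, so these recover the underlying integer eigenvalues to within that precision.)
Verification: the trace of A = 5 equals the sum of eigenvalues 5, and det(A) ≈ -0.0000 matches the eigenvalue product 0.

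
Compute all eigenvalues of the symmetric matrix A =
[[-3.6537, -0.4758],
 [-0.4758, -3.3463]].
sigma(A) ≈ {-4, -3}

A is real symmetric, so its spectrum consists of real eigenvalues. Expanding the characteristic polynomial of the displayed matrix gives
  det(λ I - A) = p(λ) = λ^2 + (7)λ + (12).
Solving p(λ) = 0 yields eigenvalues ≈ -4, -3. (A is shown rounded to 4 decimals, so these recover the underlying integer eigenvalues to within that precision.)
Verification: the trace of A = -7 equals the sum of eigenvalues -7, and det(A) ≈ 12.0000 matches the eigenvalue product 12.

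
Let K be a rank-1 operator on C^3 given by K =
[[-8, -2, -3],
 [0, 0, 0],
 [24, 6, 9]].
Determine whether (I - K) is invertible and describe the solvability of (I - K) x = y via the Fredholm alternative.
(I - K) is singular (det(I - K) = 0, i.e. 1 ∈ sigma(K)). (I - K) x = y is solvable iff y ⊥ ker((I - K)^*) = span{(-8, -2, -3)}, i.e. iff -8y_1 - 2y_2 - 3y_3 = 0. When solvable, the solutions are x = y + c·(1, 0, -3), c arbitrary (ker(I - K) = span{(1, 0, -3)}, dimension 1).

K has rank 1, so it is an outer product K = u v^T: every row of K is a multiple of one row vector. Reading off the entries, u = (1, 0, -3) and v = (-8, -2, -3) (row i of K equals u_i·v^T). A rank-one matrix u v^T satisfies K u = u (v·u) and kills the (2)-dimensional subspace v^⊥, so its characteristic polynomial is lambda^2 (lambda - v·u) with v·u = tr K = 1. Hence the eigenvalues of I - K are 1 (multiplicity 2) and 1 - (1) = 0, so det(I - K) = 0. (Direct check: I - K =
[[9, 2, 3],
 [0, 1, 0],
 [-24, -6, -8]]
has determinant 0.) So 1 is an eigenvalue of K and (I - K) is not invertible. The finite-dimensional Fredholm alternative says: either (I - K) is invertible, or ker(I - K) ≠ {0} and then range(I - K) = ker((I - K)^*)^⊥, with dim ker(I - K) = dim ker((I - K)^*). We are in the second case, so we need both kernels. Kernel of I - K: (I - K) u = u - u (v·u) = u - u = 0, so ker(I - K) = span{u} = span{(1, 0, -3)} (it is exactly 1-dimensional because rank(I - K) = 2). Kernel of the adjoint: K is real, so (I - K)^* = I - K^T = I - v u^T, and (I - v u^T) v = v - v (u·v) = 0; hence ker((I - K)^*) = span{v} = span{(-8, -2, -3)}. Therefore (I - K) x = y is solvable iff <y, v> = 0, i.e. iff -8y_1 - 2y_2 - 3y_3 = 0. When this holds, K y = u (v·y) = 0, so (I - K) y = y and x = y is a particular solution; the full solution set is the line x = y + c·u = y + c·(1, 0, -3), c ∈ C.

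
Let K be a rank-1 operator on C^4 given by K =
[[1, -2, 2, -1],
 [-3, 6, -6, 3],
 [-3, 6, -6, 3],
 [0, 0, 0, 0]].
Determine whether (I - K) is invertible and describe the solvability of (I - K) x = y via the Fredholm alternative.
(I - K) is singular (det(I - K) = 0, i.e. 1 ∈ sigma(K)). (I - K) x = y is solvable iff y ⊥ ker((I - K)^*) = span{(1, -2, 2, -1)}, i.e. iff y_1 - 2y_2 + 2y_3 - y_4 = 0. When solvable, the solutions are x = y + c·(1, -3, -3, 0), c arbitrary (ker(I - K) = span{(1, -3, -3, 0)}, dimension 1).

K has rank 1, so it is an outer product K = u v^T: every row of K is a multiple of one row vector. Reading off the entries, u = (1, -3, -3, 0) and v = (1, -2, 2, -1) (row i of K equals u_i·v^T). A rank-one matrix u v^T satisfies K u = u (v·u) and kills the (3)-dimensional subspace v^⊥, so its characteristic polynomial is lambda^3 (lambda - v·u) with v·u = tr K = 1. Hence the eigenvalues of I - K are 1 (multiplicity 3) and 1 - (1) = 0, so det(I - K) = 0. (Direct check: I - K =
[[0, 2, -2, 1],
 [3, -5, 6, -3],
 [3, -6, 7, -3],
 [0, 0, 0, 1]]
has determinant 0.) So 1 is an eigenvalue of K and (I - K) is not invertible. The finite-dimensional Fredholm alternative says: either (I - K) is invertible, or ker(I - K) ≠ {0} and then range(I - K) = ker((I - K)^*)^⊥, with dim ker(I - K) = dim ker((I - K)^*). We are in the second case, so we need both kernels. Kernel of I - K: (I - K) u = u - u (v·u) = u - u = 0, so ker(I - K) = span{u} = span{(1, -3, -3, 0)} (it is exactly 1-dimensional because rank(I - K) = 3). Kernel of the adjoint: K is real, so (I - K)^* = I - K^T = I - v u^T, and (I - v u^T) v = v - v (u·v) = 0; hence ker((I - K)^*) = span{v} = span{(1, -2, 2, -1)}. Therefore (I - K) x = y is solvable iff <y, v> = 0, i.e. iff y_1 - 2y_2 + 2y_3 - y_4 = 0. When this holds, K y = u (v·y) = 0, so (I - K) y = y and x = y is a particular solution; the full solution set is the line x = y + c·u = y + c·(1, -3, -3, 0), c ∈ C.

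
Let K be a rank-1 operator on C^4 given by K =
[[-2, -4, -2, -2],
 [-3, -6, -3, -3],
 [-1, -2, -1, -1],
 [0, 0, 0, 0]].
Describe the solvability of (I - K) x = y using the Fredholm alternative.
(I - K) is invertible (det(I - K) = 10 ≠ 0), so for every y in C^4 the equation (I - K) x = y has a unique solution.

K has rank 1, so it is an outer product K = u v^T: every row of K is a multiple of one row vector. Reading off the entries, u = (-2, -3, -1, 0) and v = (1, 2, 1, 1) (row i of K equals u_i·v^T). A rank-one matrix u v^T satisfies K u = u (v·u) and kills the (3)-dimensional subspace v^⊥, so its characteristic polynomial is lambda^3 (lambda - v·u) with v·u = tr K = -9. Hence the eigenvalues of I - K are 1 (multiplicity 3) and 1 - (-9) = 10, so det(I - K) = 10. (Direct check: I - K =
[[3, 4, 2, 2],
 [3, 7, 3, 3],
 [1, 2, 2, 1],
 [0, 0, 0, 1]]
has determinant 10.) The finite-dimensional Fredholm alternative says: either (I - K) is invertible, or ker(I - K) ≠ {0} and then range(I - K) = ker((I - K)^*)^⊥, with dim ker(I - K) = dim ker((I - K)^*). Since det(I - K) ≠ 0, 1 is not an eigenvalue of K and ker(I - K) = {0}, so we are in the first case: for every y there is a unique x = (I - K)^(-1) y. Explicitly, by the Sherman–Morrison formula, (I - u v^T)^(-1) = I + u v^T/(1 - v·u), i.e. (I - K)^(-1) = I + K/(10).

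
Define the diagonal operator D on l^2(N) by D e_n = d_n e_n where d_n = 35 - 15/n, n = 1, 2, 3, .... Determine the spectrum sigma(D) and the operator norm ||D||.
sigma(D) = {35 - 15/n : n ≥ 1} ∪ {35}; ||D|| = 35

A bounded diagonal operator on l^2 with diagonal entries d_n has spectrum equal to the closure of {d_n : n ≥ 1}: every d_n is an eigenvalue (with eigenvector e_n), so {d_n} ⊂ sigma(D); the spectrum is closed, so its closure is too; and for lambda not in the closure, (D - lambda I) has bounded inverse (the diagonal entries 1/(d_n - lambda) are bounded). For our sequence d_n = 35 - 15/n, n = 1, 2, 3, ...:
  - {d_n} = {35 - 15/n : n ≥ 1}; the only limit point is 35
  - closure = {35 - 15/n : n ≥ 1} ∪ {35}
For the norm: a diagonal operator has ||D|| = sup_n |d_n|. Here d_n = 35 - 15/n increases monotonically from d_1 = 20 toward 35, with all terms in [20, 35); so sup_n |d_n| = 35 (the supremum is the limit, not attained). So ||D|| = 35.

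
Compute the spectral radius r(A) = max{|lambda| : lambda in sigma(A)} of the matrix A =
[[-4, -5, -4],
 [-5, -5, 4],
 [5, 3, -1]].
r(A) ≈ 9.6883

The eigenvalues of A are the roots of its characteristic polynomial. With M = A (coefficients from the trace, the sum of principal 2x2 minors, and det A):
  p(λ) = det(λ I - M) = λ^3 + 10λ^2 + 12λ + 87.
No integer candidate from the rational root theorem (±divisors of 87) is a root, so the roots are irrational. The cubic discriminant is Δ = -356955 < 0, so there is one real root and a complex-conjugate pair. p(-10) = -33 and p(-9) = 60 have opposite signs, so a root lies in (-10, -9); Newton's method refines it to λ ≈ -9.6883. Dividing out (λ - (-9.6883)) leaves approximately λ^2 + 0.3117λ + 8.9799. For λ^2 + 0.3117λ + 8.9799 the discriminant is -35.8225. It is negative, so the remaining roots are the complex-conjugate pair λ ≈ -0.1559 ± 2.9926i. Their product equals the constant term, so |λ|^2 ≈ 8.9799 and |λ| ≈ 2.9967.
Thus the eigenvalues (to 4 decimals) are -9.6883 (modulus 9.6883); -0.1559 ± 2.9926i (modulus 2.9967). The spectral radius is the largest modulus: r(A) ≈ 9.6883. (Cross-check: r(A) ≤ ||A||_2 ≈ 11.1096; equality holds whenever A is normal, though it can also hold for some non-normal A.)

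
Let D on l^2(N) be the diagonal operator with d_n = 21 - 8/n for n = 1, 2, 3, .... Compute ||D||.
||D|| = 21

For a diagonal operator on l^2 with entries d_n, ||D|| = sup_n |d_n|. Here d_1 = 13, d_2 = 17, ..., and d_n = 21 - 8/n increases monotonically toward 21. All terms lie in [13, 21), so |d_n| = d_n and the supremum is the limit 21, which is not attained by any individual d_n. Hence ||D|| = 21.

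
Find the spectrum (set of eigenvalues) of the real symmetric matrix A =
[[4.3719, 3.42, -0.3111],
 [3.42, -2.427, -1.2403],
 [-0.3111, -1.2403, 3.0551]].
sigma(A) ≈ {-4, 3, 6}

A is real symmetric, so its spectrum consists of real eigenvalues. Expanding the characteristic polynomial of the displayed matrix gives
  det(λ I - A) = p(λ) = λ^3 + (-5)λ^2 + (-18)λ + (72.0014).
Solving p(λ) = 0 yields eigenvalues ≈ -4, 3, 6. (A is shown rounded to 4 decimals, so these recover the underlying integer eigenvalues to within that precision.)
Verification: the trace of A = 5 equals the sum of eigenvalues 5, and det(A) ≈ -72.0014 matches the eigenvalue product -72.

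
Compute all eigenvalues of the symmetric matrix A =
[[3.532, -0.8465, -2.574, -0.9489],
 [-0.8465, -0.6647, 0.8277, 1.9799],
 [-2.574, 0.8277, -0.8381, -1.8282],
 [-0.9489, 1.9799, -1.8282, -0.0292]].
sigma(A) ≈ {-4, -1, 2, 5}

A is real symmetric, so its spectrum consists of real eigenvalues. Expanding the characteristic polynomial of the displayed matrix gives
  det(λ I - A) = p(λ) = λ^4 + (-2)λ^3 + (-21)λ^2 + (22)λ + (40).
Solving p(λ) = 0 yields eigenvalues ≈ -4, -1, 2, 5. (A is shown rounded to 4 decimals, so these recover the underlying integer eigenvalues to within that precision.)
Verification: the trace of A = 2 equals the sum of eigenvalues 2, and det(A) ≈ 40.0007 matches the eigenvalue product 40.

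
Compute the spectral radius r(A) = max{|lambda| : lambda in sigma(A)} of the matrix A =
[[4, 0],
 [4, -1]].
r(A) = 4

The eigenvalues of A are the roots of its characteristic polynomial. With M = A (coefficients from the trace and determinant):
  p(λ) = det(λ I - M) = λ^2 - 3λ - 4.
For λ^2 - 3λ - 4 the discriminant is 25. It is a perfect square (5^2), so the roots are rational: λ = (3 ± 5)/2 = 4, -1.
Thus the eigenvalues (to 4 decimals) are 4 (modulus 4); -1 (modulus 1). The spectral radius is the largest modulus: r(A) = 4. (Cross-check: r(A) ≤ ||A||_2 ≈ 5.7016; equality holds whenever A is normal, though it can also hold for some non-normal A.)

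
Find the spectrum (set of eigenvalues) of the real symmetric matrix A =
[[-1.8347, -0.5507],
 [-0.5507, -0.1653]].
sigma(A) ≈ {-2, 0}

A is real symmetric, so its spectrum consists of real eigenvalues. Expanding the characteristic polynomial of the displayed matrix gives
  det(λ I - A) = p(λ) = λ^2 + (2)λ + (0).
Solving p(λ) = 0 yields eigenvalues ≈ -2, 0. (A is shown rounded to 4 decimals, so these recover the underlying integer eigenvalues to within that precision.)
Verification: the trace of A = -2 equals the sum of eigenvalues -2, and det(A) ≈ 0.0000 matches the eigenvalue product 0.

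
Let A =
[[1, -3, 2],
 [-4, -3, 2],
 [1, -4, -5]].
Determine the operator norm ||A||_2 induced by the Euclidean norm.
||A||_2 ≈ 6.5131 (= sqrt(largest eigenvalue of A^T A))

||A||_2 = sigma_max(A) = sqrt(lambda_max(A^T A)). Form the symmetric matrix M = A^T A =
[[18, 5, -11],
 [5, 34, 8],
 [-11, 8, 33]].
Its characteristic polynomial (trace, sum of principal 2x2 minors, determinant of M give the coefficients) is
  p(λ) = det(λ I - M) = λ^3 - 85λ^2 + 2118λ - 13225.
No integer candidate from the rational root theorem (±divisors of 13225) is a root, so the roots are irrational. The cubic discriminant is Δ = 52664897 > 0, so there are three distinct real roots. p(9) = -319 and p(10) = 455 have opposite signs, so a root lies in (9, 10); Newton's method refines it to λ ≈ 9.3947. p(33) = 41 and p(34) = -169 have opposite signs, so a root lies in (33, 34); Newton's method refines it to λ ≈ 33.1844. p(42) = -121 and p(43) = 191 have opposite signs, so a root lies in (42, 43); Newton's method refines it to λ ≈ 42.421. Check (Vieta): the three roots sum to 85, matching tr M = 85.
So the eigenvalues of A^T A are ≈ 9.3947, 33.1844, 42.421 (all ≥ 0, as they must be for A^T A). The largest is λ_max ≈ 42.421, hence ||A||_2 = sqrt(λ_max) ≈ 6.5131.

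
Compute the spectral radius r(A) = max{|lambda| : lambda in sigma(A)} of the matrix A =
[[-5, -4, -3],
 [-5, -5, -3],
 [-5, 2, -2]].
r(A) ≈ 10.4182

The eigenvalues of A are the roots of its characteristic polynomial. With M = A (coefficients from the trace, the sum of principal 2x2 minors, and det A):
  p(λ) = det(λ I - M) = λ^3 + 12λ^2 + 16λ - 5.
No integer candidate from the rational root theorem (±divisors of 5) is a root, so the roots are irrational. The cubic discriminant is Δ = 37085 > 0, so there are three distinct real roots. p(-11) = -60 and p(-10) = 35 have opposite signs, so a root lies in (-11, -10); Newton's method refines it to λ ≈ -10.4182. p(-2) = 3 and p(-1) = -10 have opposite signs, so a root lies in (-2, -1); Newton's method refines it to λ ≈ -1.8423. p(0) = -5 and p(1) = 24 have opposite signs, so a root lies in (0, 1); Newton's method refines it to λ ≈ 0.2605. Check (Vieta): the three roots sum to -12, matching tr M = -12.
Thus the eigenvalues (to 4 decimals) are -10.4182 (modulus 10.4182); -1.8423 (modulus 1.8423); 0.2605 (modulus 0.2605). The spectral radius is the largest modulus: r(A) ≈ 10.4182. (Cross-check: r(A) ≤ ||A||_2 ≈ 10.9447; equality holds whenever A is normal, though it can also hold for some non-normal A.)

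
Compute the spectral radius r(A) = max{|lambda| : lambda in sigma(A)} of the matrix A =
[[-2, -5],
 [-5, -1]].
r(A) = (3 + sqrt(101))/2 ≈ 6.5249

The eigenvalues of A are the roots of its characteristic polynomial. With M = A (coefficients from the trace and determinant):
  p(λ) = det(λ I - M) = λ^2 + 3λ - 23.
For λ^2 + 3λ - 23 the discriminant is 101. It is nonnegative but not a perfect square, so the roots are real and irrational: λ = (-3 ± sqrt(101))/2 ≈ 3.5249, -6.5249.
Thus the eigenvalues (to 4 decimals) are 3.5249 (modulus 3.5249); -6.5249 (modulus 6.5249). The spectral radius is the largest modulus: r(A) = (3 + sqrt(101))/2 ≈ 6.5249. (Cross-check: r(A) ≤ ||A||_2 ≈ 6.5249; equality holds whenever A is normal, though it can also hold for some non-normal A.)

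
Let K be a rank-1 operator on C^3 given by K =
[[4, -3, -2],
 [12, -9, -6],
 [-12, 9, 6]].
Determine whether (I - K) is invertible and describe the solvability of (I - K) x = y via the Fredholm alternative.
(I - K) is singular (det(I - K) = 0, i.e. 1 ∈ sigma(K)). (I - K) x = y is solvable iff y ⊥ ker((I - K)^*) = span{(4, -3, -2)}, i.e. iff 4y_1 - 3y_2 - 2y_3 = 0. When solvable, the solutions are x = y + c·(1, 3, -3), c arbitrary (ker(I - K) = span{(1, 3, -3)}, dimension 1).

K has rank 1, so it is an outer product K = u v^T: every row of K is a multiple of one row vector. Reading off the entries, u = (1, 3, -3) and v = (4, -3, -2) (row i of K equals u_i·v^T). A rank-one matrix u v^T satisfies K u = u (v·u) and kills the (2)-dimensional subspace v^⊥, so its characteristic polynomial is lambda^2 (lambda - v·u) with v·u = tr K = 1. Hence the eigenvalues of I - K are 1 (multiplicity 2) and 1 - (1) = 0, so det(I - K) = 0. (Direct check: I - K =
[[-3, 3, 2],
 [-12, 10, 6],
 [12, -9, -5]]
has determinant 0.) So 1 is an eigenvalue of K and (I - K) is not invertible. The finite-dimensional Fredholm alternative says: either (I - K) is invertible, or ker(I - K) ≠ {0} and then range(I - K) = ker((I - K)^*)^⊥, with dim ker(I - K) = dim ker((I - K)^*). We are in the second case, so we need both kernels. Kernel of I - K: (I - K) u = u - u (v·u) = u - u = 0, so ker(I - K) = span{u} = span{(1, 3, -3)} (it is exactly 1-dimensional because rank(I - K) = 2). Kernel of the adjoint: K is real, so (I - K)^* = I - K^T = I - v u^T, and (I - v u^T) v = v - v (u·v) = 0; hence ker((I - K)^*) = span{v} = span{(4, -3, -2)}. Therefore (I - K) x = y is solvable iff <y, v> = 0, i.e. iff 4y_1 - 3y_2 - 2y_3 = 0. When this holds, K y = u (v·y) = 0, so (I - K) y = y and x = y is a particular solution; the full solution set is the line x = y + c·u = y + c·(1, 3, -3), c ∈ C.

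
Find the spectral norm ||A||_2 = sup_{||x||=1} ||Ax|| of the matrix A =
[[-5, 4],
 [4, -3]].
||A||_2 = sqrt((66 + sqrt(4352))/2) ≈ 8.1231 (= sqrt(largest eigenvalue of A^T A))

||A||_2 = sigma_max(A) = sqrt(lambda_max(A^T A)). Form the symmetric matrix M = A^T A =
[[41, -32],
 [-32, 25]].
Its characteristic polynomial (trace, determinant of M give the coefficients) is
  p(λ) = det(λ I - M) = λ^2 - 66λ + 1.
For λ^2 - 66λ + 1 the discriminant is 4352. It is nonnegative but not a perfect square, so the roots are real and irrational: λ = (66 ± sqrt(4352))/2 ≈ 65.9848, 0.0152.
So the eigenvalues of A^T A are ≈ 0.0152, 65.9848 (all ≥ 0, as they must be for A^T A). The largest is λ_max = (66 + sqrt(4352))/2 ≈ 65.9848, hence ||A||_2 = sqrt(λ_max) = sqrt((66 + sqrt(4352))/2) ≈ 8.1231.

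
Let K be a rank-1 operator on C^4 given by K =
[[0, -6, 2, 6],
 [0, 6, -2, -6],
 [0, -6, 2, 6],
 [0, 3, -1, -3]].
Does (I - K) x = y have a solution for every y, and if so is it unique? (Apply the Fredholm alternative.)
(I - K) is invertible (det(I - K) = -4 ≠ 0), so for every y in C^4 the equation (I - K) x = y has a unique solution.

K has rank 1, so it is an outer product K = u v^T: every row of K is a multiple of one row vector. Reading off the entries, u = (2, -2, 2, -1) and v = (0, -3, 1, 3) (row i of K equals u_i·v^T). A rank-one matrix u v^T satisfies K u = u (v·u) and kills the (3)-dimensional subspace v^⊥, so its characteristic polynomial is lambda^3 (lambda - v·u) with v·u = tr K = 5. Hence the eigenvalues of I - K are 1 (multiplicity 3) and 1 - (5) = -4, so det(I - K) = -4. (Direct check: I - K =
[[1, 6, -2, -6],
 [0, -5, 2, 6],
 [0, 6, -1, -6],
 [0, -3, 1, 4]]
has determinant -4.) The finite-dimensional Fredholm alternative says: either (I - K) is invertible, or ker(I - K) ≠ {0} and then range(I - K) = ker((I - K)^*)^⊥, with dim ker(I - K) = dim ker((I - K)^*). Since det(I - K) ≠ 0, 1 is not an eigenvalue of K and ker(I - K) = {0}, so we are in the first case: for every y there is a unique x = (I - K)^(-1) y. Explicitly, by the Sherman–Morrison formula, (I - u v^T)^(-1) = I + u v^T/(1 - v·u), i.e. (I - K)^(-1) = I + K/(-4).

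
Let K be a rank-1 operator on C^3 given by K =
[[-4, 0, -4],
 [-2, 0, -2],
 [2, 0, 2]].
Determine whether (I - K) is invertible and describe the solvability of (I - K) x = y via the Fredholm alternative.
(I - K) is invertible (det(I - K) = 3 ≠ 0), so for every y in C^3 the equation (I - K) x = y has a unique solution.

K has rank 1, so it is an outer product K = u v^T: every row of K is a multiple of one row vector. Reading off the entries, u = (-2, -1, 1) and v = (2, 0, 2) (row i of K equals u_i·v^T). A rank-one matrix u v^T satisfies K u = u (v·u) and kills the (2)-dimensional subspace v^⊥, so its characteristic polynomial is lambda^2 (lambda - v·u) with v·u = tr K = -2. Hence the eigenvalues of I - K are 1 (multiplicity 2) and 1 - (-2) = 3, so det(I - K) = 3. (Direct check: I - K =
[[5, 0, 4],
 [2, 1, 2],
 [-2, 0, -1]]
has determinant 3.) The finite-dimensional Fredholm alternative says: either (I - K) is invertible, or ker(I - K) ≠ {0} and then range(I - K) = ker((I - K)^*)^⊥, with dim ker(I - K) = dim ker((I - K)^*). Since det(I - K) ≠ 0, 1 is not an eigenvalue of K and ker(I - K) = {0}, so we are in the first case: for every y there is a unique x = (I - K)^(-1) y. Explicitly, by the Sherman–Morrison formula, (I - u v^T)^(-1) = I + u v^T/(1 - v·u), i.e. (I - K)^(-1) = I + K/(3).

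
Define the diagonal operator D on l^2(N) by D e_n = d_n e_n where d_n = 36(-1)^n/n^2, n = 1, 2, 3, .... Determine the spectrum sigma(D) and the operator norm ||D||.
sigma(D) = {36(-1)^n/n^2 : n ≥ 1} ∪ {0}; ||D|| = 36

A bounded diagonal operator on l^2 with diagonal entries d_n has spectrum equal to the closure of {d_n : n ≥ 1}: every d_n is an eigenvalue (with eigenvector e_n), so {d_n} ⊂ sigma(D); the spectrum is closed, so its closure is too; and for lambda not in the closure, (D - lambda I) has bounded inverse (the diagonal entries 1/(d_n - lambda) are bounded). For our sequence d_n = 36(-1)^n/n^2, n = 1, 2, 3, ...:
  - {d_n} = {36(-1)^n/n^2 : n ≥ 1}; the only limit point is 0
  - closure = {36(-1)^n/n^2 : n ≥ 1} ∪ {0}
For the norm: a diagonal operator has ||D|| = sup_n |d_n|. Here |d_n| = 36/n^2 is decreasing, so sup_n |d_n| = |d_1| = 36. So ||D|| = 36.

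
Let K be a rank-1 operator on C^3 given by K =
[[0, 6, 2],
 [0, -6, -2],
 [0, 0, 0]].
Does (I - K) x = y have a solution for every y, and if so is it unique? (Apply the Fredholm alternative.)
(I - K) is invertible (det(I - K) = 7 ≠ 0), so for every y in C^3 the equation (I - K) x = y has a unique solution.

K has rank 1, so it is an outer product K = u v^T: every row of K is a multiple of one row vector. Reading off the entries, u = (2, -2, 0) and v = (0, 3, 1) (row i of K equals u_i·v^T). A rank-one matrix u v^T satisfies K u = u (v·u) and kills the (2)-dimensional subspace v^⊥, so its characteristic polynomial is lambda^2 (lambda - v·u) with v·u = tr K = -6. Hence the eigenvalues of I - K are 1 (multiplicity 2) and 1 - (-6) = 7, so det(I - K) = 7. (Direct check: I - K =
[[1, -6, -2],
 [0, 7, 2],
 [0, 0, 1]]
has determinant 7.) The finite-dimensional Fredholm alternative says: either (I - K) is invertible, or ker(I - K) ≠ {0} and then range(I - K) = ker((I - K)^*)^⊥, with dim ker(I - K) = dim ker((I - K)^*). Since det(I - K) ≠ 0, 1 is not an eigenvalue of K and ker(I - K) = {0}, so we are in the first case: for every y there is a unique x = (I - K)^(-1) y. Explicitly, by the Sherman–Morrison formula, (I - u v^T)^(-1) = I + u v^T/(1 - v·u), i.e. (I - K)^(-1) = I + K/(7).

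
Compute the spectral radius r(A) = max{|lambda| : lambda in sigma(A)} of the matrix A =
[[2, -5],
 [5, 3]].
r(A) = sqrt(31) ≈ 5.5678

The eigenvalues of A are the roots of its characteristic polynomial. With M = A (coefficients from the trace and determinant):
  p(λ) = det(λ I - M) = λ^2 - 5λ + 31.
For λ^2 - 5λ + 31 the discriminant is -99. It is negative, so the roots are the complex-conjugate pair λ = 5/2 ± (sqrt(99)/2) i ≈ 2.5 ± 4.9749i. For a conjugate pair the product of the roots equals the constant term, so |λ|^2 = 31 and |λ| = sqrt(31) ≈ 5.5678.
Thus the eigenvalues (to 4 decimals) are 2.5 ± 4.9749i (modulus 5.5678). The spectral radius is the largest modulus: r(A) = sqrt(31) ≈ 5.5678. (Cross-check: r(A) ≤ ||A||_2 ≈ 6.0902; equality holds whenever A is normal, though it can also hold for some non-normal A.)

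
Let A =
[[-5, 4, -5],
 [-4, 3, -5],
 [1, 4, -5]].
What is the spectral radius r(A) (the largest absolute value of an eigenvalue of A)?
r(A) = sqrt(30) ≈ 5.4772

The eigenvalues of A are the roots of its characteristic polynomial. With M = A (coefficients from the trace, the sum of principal 2x2 minors, and det A):
  p(λ) = det(λ I - M) = λ^3 + 7λ^2 + 36λ + 30.
By the rational root theorem any rational root is an integer divisor of 30. Testing λ = -1: p(-1) = -1 + 7 - 36 + 30 = 0, so λ = -1 is a root. Dividing out (λ + 1) leaves p(λ) = (λ + 1)(λ^2 + 6λ + 30). For λ^2 + 6λ + 30 the discriminant is -84. It is negative, so the roots are the complex-conjugate pair λ = -3 ± (sqrt(84)/2) i ≈ -3 ± 4.5826i. For a conjugate pair the product of the roots equals the constant term, so |λ|^2 = 30 and |λ| = sqrt(30) ≈ 5.4772.
Thus the eigenvalues (to 4 decimals) are -3 ± 4.5826i (modulus 5.4772); -1 (modulus 1). The spectral radius is the largest modulus: r(A) = sqrt(30) ≈ 5.4772. (Cross-check: r(A) ≤ ||A||_2 ≈ 11.8281; equality holds whenever A is normal, though it can also hold for some non-normal A.)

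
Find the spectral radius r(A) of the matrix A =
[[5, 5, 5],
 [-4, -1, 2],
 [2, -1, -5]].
r(A) ≈ 4.5663

The eigenvalues of A are the roots of its characteristic polynomial. With M = A (coefficients from the trace, the sum of principal 2x2 minors, and det A):
  p(λ) = det(λ I - M) = λ^3 + λ^2 - 13λ + 15.
No integer candidate from the rational root theorem (±divisors of 15) is a root, so the roots are irrational. The cubic discriminant is Δ = -688 < 0, so there is one real root and a complex-conjugate pair. p(-5) = -20 and p(-4) = 19 have opposite signs, so a root lies in (-5, -4); Newton's method refines it to λ ≈ -4.5663. Dividing out (λ - (-4.5663)) leaves approximately λ^2 - 3.5663λ + 3.2849. For λ^2 - 3.5663λ + 3.2849 the discriminant is -0.4211. It is negative, so the remaining roots are the complex-conjugate pair λ ≈ 1.7832 ± 0.3245i. Their product equals the constant term, so |λ|^2 ≈ 3.2849 and |λ| ≈ 1.8124.
Thus the eigenvalues (to 4 decimals) are -4.5663 (modulus 4.5663); 1.7832 ± 0.3245i (modulus 1.8124). The spectral radius is the largest modulus: r(A) ≈ 4.5663. (Cross-check: r(A) ≤ ||A||_2 ≈ 9.1517; equality holds whenever A is normal, though it can also hold for some non-normal A.)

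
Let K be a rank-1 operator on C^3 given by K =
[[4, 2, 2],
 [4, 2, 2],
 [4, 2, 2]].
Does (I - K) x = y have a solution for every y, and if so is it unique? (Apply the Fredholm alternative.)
(I - K) is invertible (det(I - K) = -7 ≠ 0), so for every y in C^3 the equation (I - K) x = y has a unique solution.

K has rank 1, so it is an outer product K = u v^T: every row of K is a multiple of one row vector. Reading off the entries, u = (-2, -2, -2) and v = (-2, -1, -1) (row i of K equals u_i·v^T). A rank-one matrix u v^T satisfies K u = u (v·u) and kills the (2)-dimensional subspace v^⊥, so its characteristic polynomial is lambda^2 (lambda - v·u) with v·u = tr K = 8. Hence the eigenvalues of I - K are 1 (multiplicity 2) and 1 - (8) = -7, so det(I - K) = -7. (Direct check: I - K =
[[-3, -2, -2],
 [-4, -1, -2],
 [-4, -2, -1]]
has determinant -7.) The finite-dimensional Fredholm alternative says: either (I - K) is invertible, or ker(I - K) ≠ {0} and then range(I - K) = ker((I - K)^*)^⊥, with dim ker(I - K) = dim ker((I - K)^*). Since det(I - K) ≠ 0, 1 is not an eigenvalue of K and ker(I - K) = {0}, so we are in the first case: for every y there is a unique x = (I - K)^(-1) y. Explicitly, by the Sherman–Morrison formula, (I - u v^T)^(-1) = I + u v^T/(1 - v·u), i.e. (I - K)^(-1) = I + K/(-7).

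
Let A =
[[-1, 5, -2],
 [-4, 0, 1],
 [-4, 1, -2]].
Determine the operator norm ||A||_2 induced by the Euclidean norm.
||A||_2 ≈ 6.5863 (= sqrt(largest eigenvalue of A^T A))

||A||_2 = sigma_max(A) = sqrt(lambda_max(A^T A)). Form the symmetric matrix M = A^T A =
[[33, -9, 6],
 [-9, 26, -12],
 [6, -12, 9]].
Its characteristic polynomial (trace, sum of principal 2x2 minors, determinant of M give the coefficients) is
  p(λ) = det(λ I - M) = λ^3 - 68λ^2 + 1128λ - 2601.
No integer candidate from the rational root theorem (±divisors of 2601) is a root, so the roots are irrational. The cubic discriminant is Δ = 279623925 > 0, so there are three distinct real roots. p(2) = -609 and p(3) = 198 have opposite signs, so a root lies in (2, 3); Newton's method refines it to λ ≈ 2.7403. p(21) = 360 and p(22) = -49 have opposite signs, so a root lies in (21, 22); Newton's method refines it to λ ≈ 21.881. p(43) = -322 and p(44) = 567 have opposite signs, so a root lies in (43, 44); Newton's method refines it to λ ≈ 43.3787. Check (Vieta): the three roots sum to 68, matching tr M = 68.
So the eigenvalues of A^T A are ≈ 2.7403, 21.881, 43.3787 (all ≥ 0, as they must be for A^T A). The largest is λ_max ≈ 43.3787, hence ||A||_2 = sqrt(λ_max) ≈ 6.5863.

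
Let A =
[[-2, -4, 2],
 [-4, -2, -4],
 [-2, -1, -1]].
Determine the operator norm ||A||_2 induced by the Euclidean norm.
||A||_2 ≈ 6.7684 (= sqrt(largest eigenvalue of A^T A))

||A||_2 = sigma_max(A) = sqrt(lambda_max(A^T A)). Form the symmetric matrix M = A^T A =
[[24, 18, 14],
 [18, 21, 1],
 [14, 1, 21]].
Its characteristic polynomial (trace, sum of principal 2x2 minors, determinant of M give the coefficients) is
  p(λ) = det(λ I - M) = λ^3 - 66λ^2 + 928λ - 144.
No integer candidate from the rational root theorem (±divisors of 144) is a root, so the roots are irrational. The cubic discriminant is Δ = 547199744 > 0, so there are three distinct real roots. p(0) = -144 and p(1) = 719 have opposite signs, so a root lies in (0, 1); Newton's method refines it to λ ≈ 0.1569. p(20) = 16 and p(21) = -501 have opposite signs, so a root lies in (20, 21); Newton's method refines it to λ ≈ 20.0312. p(45) = -909 and p(46) = 224 have opposite signs, so a root lies in (45, 46); Newton's method refines it to λ ≈ 45.8118. Check (Vieta): the three roots sum to 66, matching tr M = 66.
So the eigenvalues of A^T A are ≈ 0.1569, 20.0312, 45.8118 (all ≥ 0, as they must be for A^T A). The largest is λ_max ≈ 45.8118, hence ||A||_2 = sqrt(λ_max) ≈ 6.7684.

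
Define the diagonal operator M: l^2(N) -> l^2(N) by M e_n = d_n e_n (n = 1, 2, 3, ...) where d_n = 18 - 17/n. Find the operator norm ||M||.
||M|| = 18

For a diagonal operator on l^2 with entries d_n, ||M|| = sup_n |d_n|. Here d_1 = 1, d_2 = 19/2, ..., and d_n = 18 - 17/n increases monotonically toward 18. All terms lie in [1, 18), so |d_n| = d_n and the supremum is the limit 18, which is not attained by any individual d_n. Hence ||M|| = 18.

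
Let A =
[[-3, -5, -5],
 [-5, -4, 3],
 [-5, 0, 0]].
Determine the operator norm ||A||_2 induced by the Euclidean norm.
||A||_2 ≈ 9.3467 (= sqrt(largest eigenvalue of A^T A))

||A||_2 = sigma_max(A) = sqrt(lambda_max(A^T A)). Form the symmetric matrix M = A^T A =
[[59, 35, 0],
 [35, 41, 13],
 [0, 13, 34]].
Its characteristic polynomial (trace, sum of principal 2x2 minors, determinant of M give the coefficients) is
  p(λ) = det(λ I - M) = λ^3 - 134λ^2 + 4425λ - 30625.
No integer candidate from the rational root theorem (±divisors of 30625) is a root, so the roots are irrational. The cubic discriminant is Δ = 11805540625 > 0, so there are three distinct real roots. p(9) = -925 and p(10) = 1225 have opposite signs, so a root lies in (9, 10); Newton's method refines it to λ ≈ 9.4183. p(37) = 307 and p(38) = -1099 have opposite signs, so a root lies in (37, 38); Newton's method refines it to λ ≈ 37.221. p(87) = -1393 and p(88) = 2551 have opposite signs, so a root lies in (87, 88); Newton's method refines it to λ ≈ 87.3607. Check (Vieta): the three roots sum to 134, matching tr M = 134.
So the eigenvalues of A^T A are ≈ 9.4183, 37.221, 87.3607 (all ≥ 0, as they must be for A^T A). The largest is λ_max ≈ 87.3607, hence ||A||_2 = sqrt(λ_max) ≈ 9.3467.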